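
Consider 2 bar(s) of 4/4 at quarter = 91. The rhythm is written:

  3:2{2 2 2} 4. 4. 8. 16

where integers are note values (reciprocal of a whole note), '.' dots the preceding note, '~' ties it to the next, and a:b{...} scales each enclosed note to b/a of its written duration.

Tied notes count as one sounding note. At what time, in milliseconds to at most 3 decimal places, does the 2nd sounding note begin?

1. 0.0ms @ 0 + 879.121ms (4/3)
2. 879.121ms @ 4/3 + 879.121ms (4/3)
3. 1758.242ms @ 8/3 + 879.121ms (4/3)
4. 2637.363ms @ 4 + 989.011ms (3/2)
5. 3626.374ms @ 11/2 + 989.011ms (3/2)
6. 4615.385ms @ 7 + 494.505ms (3/4)
7. 5109.89ms @ 31/4 + 164.835ms (1/4)

note 2 onset = 4/3b = 879.121ms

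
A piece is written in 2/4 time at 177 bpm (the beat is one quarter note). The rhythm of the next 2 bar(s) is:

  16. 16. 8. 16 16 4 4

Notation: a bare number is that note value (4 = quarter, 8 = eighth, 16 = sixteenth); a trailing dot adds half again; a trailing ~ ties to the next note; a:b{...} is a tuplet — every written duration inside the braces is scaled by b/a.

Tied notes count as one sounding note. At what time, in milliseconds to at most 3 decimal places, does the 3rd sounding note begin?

note 3 onset = 3/4b = 254.237ms

1. 0.0ms @ 0 + 127.119ms (3/8)
2. 127.119ms @ 3/8 + 127.119ms (3/8)
3. 254.237ms @ 3/4 + 254.237ms (3/4)
4. 508.475ms @ 3/2 + 84.746ms (1/4)
5. 593.22ms @ 7/4 + 84.746ms (1/4)
6. 677.966ms @ 2 + 338.983ms (1)
7. 1016.949ms @ 3 + 338.983ms (1)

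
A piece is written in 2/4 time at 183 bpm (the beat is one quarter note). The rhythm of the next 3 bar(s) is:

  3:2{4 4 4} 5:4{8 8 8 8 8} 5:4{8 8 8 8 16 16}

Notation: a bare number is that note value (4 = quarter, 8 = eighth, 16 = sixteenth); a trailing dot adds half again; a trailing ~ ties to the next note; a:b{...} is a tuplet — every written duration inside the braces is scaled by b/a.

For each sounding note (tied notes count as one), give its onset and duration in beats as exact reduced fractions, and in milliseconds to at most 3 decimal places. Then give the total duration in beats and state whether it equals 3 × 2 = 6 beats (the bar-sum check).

1) 0.0ms=0b +218.579ms=2/3b
2) 218.579ms=2/3b +218.579ms=2/3b
3) 437.158ms=4/3b +218.579ms=2/3b
4) 655.738ms=2b +131.148ms=2/5b
5) 786.885ms=12/5b +131.148ms=2/5b
6) 918.033ms=14/5b +131.148ms=2/5b
7) 1049.18ms=16/5b +131.148ms=2/5b
8) 1180.328ms=18/5b +131.148ms=2/5b
9) 1311.475ms=4b +131.148ms=2/5b
10) 1442.623ms=22/5b +131.148ms=2/5b
11) 1573.77ms=24/5b +131.148ms=2/5b
12) 1704.918ms=26/5b +131.148ms=2/5b
13) 1836.066ms=28/5b +65.574ms=1/5b
14) 1901.639ms=29/5b +65.574ms=1/5b
Σ=6b of 6 (183bpm 2/4) — PASS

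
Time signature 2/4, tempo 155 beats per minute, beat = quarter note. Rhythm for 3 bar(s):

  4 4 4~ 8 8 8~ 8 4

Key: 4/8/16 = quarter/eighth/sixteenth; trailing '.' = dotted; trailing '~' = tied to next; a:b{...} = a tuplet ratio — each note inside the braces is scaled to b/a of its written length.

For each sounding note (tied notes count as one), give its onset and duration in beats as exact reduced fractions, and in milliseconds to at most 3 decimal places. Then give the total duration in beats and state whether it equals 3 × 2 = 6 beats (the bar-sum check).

1) 0.0ms=0b +387.097ms=1b
2) 387.097ms=1b +387.097ms=1b
3) 774.194ms=2b +580.645ms=3/2b
4) 1354.839ms=7/2b +193.548ms=1/2b
5) 1548.387ms=4b +387.097ms=1b
6) 1935.484ms=5b +387.097ms=1b
Σ=6b of 6 (155bpm 2/4) — PASS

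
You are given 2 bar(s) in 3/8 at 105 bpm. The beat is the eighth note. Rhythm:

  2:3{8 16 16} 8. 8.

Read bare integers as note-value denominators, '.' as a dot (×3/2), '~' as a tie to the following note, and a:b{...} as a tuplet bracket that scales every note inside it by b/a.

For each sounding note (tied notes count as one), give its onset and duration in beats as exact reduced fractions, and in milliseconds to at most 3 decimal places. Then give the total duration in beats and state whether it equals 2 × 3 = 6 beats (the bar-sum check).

1) 0.0ms=0b +857.143ms=3/2b
2) 857.143ms=3/2b +428.571ms=3/4b
3) 1285.714ms=9/4b +428.571ms=3/4b
4) 1714.286ms=3b +857.143ms=3/2b
5) 2571.429ms=9/2b +857.143ms=3/2b
Σ=6b of 6 (105bpm 3/8) — PASS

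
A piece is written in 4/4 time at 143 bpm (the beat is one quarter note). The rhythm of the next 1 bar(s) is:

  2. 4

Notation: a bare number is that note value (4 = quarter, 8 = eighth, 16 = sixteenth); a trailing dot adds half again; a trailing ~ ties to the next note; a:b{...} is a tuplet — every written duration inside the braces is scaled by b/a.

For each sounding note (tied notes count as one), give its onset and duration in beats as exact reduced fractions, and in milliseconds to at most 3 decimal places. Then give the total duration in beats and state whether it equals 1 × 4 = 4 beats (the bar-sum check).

1) 0.0ms=0b +1258.741ms=3b
2) 1258.741ms=3b +419.58ms=1b
Σ=4b of 4 (143bpm 4/4) — PASS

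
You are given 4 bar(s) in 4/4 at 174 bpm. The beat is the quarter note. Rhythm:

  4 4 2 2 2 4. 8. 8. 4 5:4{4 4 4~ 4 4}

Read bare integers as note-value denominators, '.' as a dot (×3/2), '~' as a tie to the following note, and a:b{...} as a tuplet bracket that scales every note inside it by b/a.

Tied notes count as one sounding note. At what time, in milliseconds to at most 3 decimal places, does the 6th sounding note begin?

note 6 onset = 8b = 2758.621ms

1. 0.0ms @ 0 + 344.828ms (1)
2. 344.828ms @ 1 + 344.828ms (1)
3. 689.655ms @ 2 + 689.655ms (2)
4. 1379.31ms @ 4 + 689.655ms (2)
5. 2068.966ms @ 6 + 689.655ms (2)
6. 2758.621ms @ 8 + 517.241ms (3/2)
7. 3275.862ms @ 19/2 + 258.621ms (3/4)
8. 3534.483ms @ 41/4 + 258.621ms (3/4)
9. 3793.103ms @ 11 + 344.828ms (1)
10. 4137.931ms @ 12 + 275.862ms (4/5)
11. 4413.793ms @ 64/5 + 275.862ms (4/5)
12. 4689.655ms @ 68/5 + 551.724ms (8/5)
13. 5241.379ms @ 76/5 + 275.862ms (4/5)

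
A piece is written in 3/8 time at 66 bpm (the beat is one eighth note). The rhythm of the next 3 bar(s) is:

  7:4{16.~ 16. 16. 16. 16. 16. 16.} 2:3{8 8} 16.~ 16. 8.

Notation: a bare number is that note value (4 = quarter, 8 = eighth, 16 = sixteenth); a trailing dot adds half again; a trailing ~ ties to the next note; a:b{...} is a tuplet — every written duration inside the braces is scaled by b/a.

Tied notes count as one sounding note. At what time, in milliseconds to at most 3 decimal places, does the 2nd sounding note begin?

1. 0.0ms @ 0 + 779.221ms (6/7)
2. 779.221ms @ 6/7 + 389.61ms (3/7)
3. 1168.831ms @ 9/7 + 389.61ms (3/7)
4. 1558.442ms @ 12/7 + 389.61ms (3/7)
5. 1948.052ms @ 15/7 + 389.61ms (3/7)
6. 2337.662ms @ 18/7 + 389.61ms (3/7)
7. 2727.273ms @ 3 + 1363.636ms (3/2)
8. 4090.909ms @ 9/2 + 1363.636ms (3/2)
9. 5454.545ms @ 6 + 1363.636ms (3/2)
10. 6818.182ms @ 15/2 + 1363.636ms (3/2)

note 2 onset = 6/7b = 779.221ms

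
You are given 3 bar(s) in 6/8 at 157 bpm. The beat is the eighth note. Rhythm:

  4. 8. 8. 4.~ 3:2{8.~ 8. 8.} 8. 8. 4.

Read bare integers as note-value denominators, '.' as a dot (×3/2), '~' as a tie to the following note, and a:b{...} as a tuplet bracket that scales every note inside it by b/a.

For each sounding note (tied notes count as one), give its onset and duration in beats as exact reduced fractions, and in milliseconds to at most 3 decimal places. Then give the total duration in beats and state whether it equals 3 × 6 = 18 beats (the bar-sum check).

1) 0.0ms=0b +1146.497ms=3b
2) 1146.497ms=3b +573.248ms=3/2b
3) 1719.745ms=9/2b +573.248ms=3/2b
4) 2292.994ms=6b +1910.828ms=5b
5) 4203.822ms=11b +382.166ms=1b
6) 4585.987ms=12b +573.248ms=3/2b
7) 5159.236ms=27/2b +573.248ms=3/2b
8) 5732.484ms=15b +1146.497ms=3b
Σ=18b of 18 (157bpm 6/8) — PASS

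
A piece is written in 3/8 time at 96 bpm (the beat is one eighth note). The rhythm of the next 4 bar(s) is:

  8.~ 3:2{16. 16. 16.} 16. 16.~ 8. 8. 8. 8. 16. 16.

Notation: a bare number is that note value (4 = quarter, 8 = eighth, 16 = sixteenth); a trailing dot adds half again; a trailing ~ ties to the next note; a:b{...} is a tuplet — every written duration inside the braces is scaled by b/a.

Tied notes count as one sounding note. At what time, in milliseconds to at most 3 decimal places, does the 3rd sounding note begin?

note 3 onset = 5/2b = 1562.5ms

1. 0.0ms @ 0 + 1250.0ms (2)
2. 1250.0ms @ 2 + 312.5ms (1/2)
3. 1562.5ms @ 5/2 + 312.5ms (1/2)
4. 1875.0ms @ 3 + 468.75ms (3/4)
5. 2343.75ms @ 15/4 + 1406.25ms (9/4)
6. 3750.0ms @ 6 + 937.5ms (3/2)
7. 4687.5ms @ 15/2 + 937.5ms (3/2)
8. 5625.0ms @ 9 + 937.5ms (3/2)
9. 6562.5ms @ 21/2 + 468.75ms (3/4)
10. 7031.25ms @ 45/4 + 468.75ms (3/4)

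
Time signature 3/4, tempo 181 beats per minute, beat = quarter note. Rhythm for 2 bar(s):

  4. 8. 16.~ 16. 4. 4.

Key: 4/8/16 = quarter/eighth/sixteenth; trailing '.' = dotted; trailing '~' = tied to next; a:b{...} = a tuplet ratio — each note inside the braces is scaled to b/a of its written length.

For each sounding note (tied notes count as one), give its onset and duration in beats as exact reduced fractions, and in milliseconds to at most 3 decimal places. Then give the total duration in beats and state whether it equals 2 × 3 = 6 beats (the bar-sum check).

1) 0.0ms=0b +497.238ms=3/2b
2) 497.238ms=3/2b +248.619ms=3/4b
3) 745.856ms=9/4b +248.619ms=3/4b
4) 994.475ms=3b +497.238ms=3/2b
5) 1491.713ms=9/2b +497.238ms=3/2b
Σ=6b of 6 (181bpm 3/4) — PASS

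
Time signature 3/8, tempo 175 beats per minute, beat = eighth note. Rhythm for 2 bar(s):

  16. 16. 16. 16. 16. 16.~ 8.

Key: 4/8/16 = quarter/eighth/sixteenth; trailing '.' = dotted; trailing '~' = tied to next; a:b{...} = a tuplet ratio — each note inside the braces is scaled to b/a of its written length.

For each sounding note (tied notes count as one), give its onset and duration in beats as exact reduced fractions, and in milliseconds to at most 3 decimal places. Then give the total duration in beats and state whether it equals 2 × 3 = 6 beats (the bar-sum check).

1) 0.0ms=0b +257.143ms=3/4b
2) 257.143ms=3/4b +257.143ms=3/4b
3) 514.286ms=3/2b +257.143ms=3/4b
4) 771.429ms=9/4b +257.143ms=3/4b
5) 1028.571ms=3b +257.143ms=3/4b
6) 1285.714ms=15/4b +771.429ms=9/4b
Σ=6b of 6 (175bpm 3/8) — PASS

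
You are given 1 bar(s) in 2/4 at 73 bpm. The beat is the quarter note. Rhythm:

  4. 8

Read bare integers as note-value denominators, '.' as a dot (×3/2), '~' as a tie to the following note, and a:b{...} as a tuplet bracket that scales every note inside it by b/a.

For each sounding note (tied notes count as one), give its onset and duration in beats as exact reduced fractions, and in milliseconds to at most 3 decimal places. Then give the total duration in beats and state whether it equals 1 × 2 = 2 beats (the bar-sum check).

1) 0.0ms=0b +1232.877ms=3/2b
2) 1232.877ms=3/2b +410.959ms=1/2b
Σ=2b of 2 (73bpm 2/4) — PASS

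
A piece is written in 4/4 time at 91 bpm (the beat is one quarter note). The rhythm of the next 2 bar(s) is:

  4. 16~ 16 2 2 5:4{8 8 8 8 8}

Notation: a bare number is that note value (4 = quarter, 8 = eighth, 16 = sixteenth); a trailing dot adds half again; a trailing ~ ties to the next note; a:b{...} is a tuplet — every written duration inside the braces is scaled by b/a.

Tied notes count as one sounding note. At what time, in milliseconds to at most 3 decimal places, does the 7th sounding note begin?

1. 0.0ms @ 0 + 989.011ms (3/2)
2. 989.011ms @ 3/2 + 329.67ms (1/2)
3. 1318.681ms @ 2 + 1318.681ms (2)
4. 2637.363ms @ 4 + 1318.681ms (2)
5. 3956.044ms @ 6 + 263.736ms (2/5)
6. 4219.78ms @ 32/5 + 263.736ms (2/5)
7. 4483.516ms @ 34/5 + 263.736ms (2/5)
8. 4747.253ms @ 36/5 + 263.736ms (2/5)
9. 5010.989ms @ 38/5 + 263.736ms (2/5)

note 7 onset = 34/5b = 4483.516ms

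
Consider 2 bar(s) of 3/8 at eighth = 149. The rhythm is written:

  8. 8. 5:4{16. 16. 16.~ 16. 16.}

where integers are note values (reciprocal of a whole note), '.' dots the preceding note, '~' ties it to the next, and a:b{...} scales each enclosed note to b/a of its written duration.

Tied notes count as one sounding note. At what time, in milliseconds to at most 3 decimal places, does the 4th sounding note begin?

1. 0.0ms @ 0 + 604.027ms (3/2)
2. 604.027ms @ 3/2 + 604.027ms (3/2)
3. 1208.054ms @ 3 + 241.611ms (3/5)
4. 1449.664ms @ 18/5 + 241.611ms (3/5)
5. 1691.275ms @ 21/5 + 483.221ms (6/5)
6. 2174.497ms @ 27/5 + 241.611ms (3/5)

note 4 onset = 18/5b = 1449.664ms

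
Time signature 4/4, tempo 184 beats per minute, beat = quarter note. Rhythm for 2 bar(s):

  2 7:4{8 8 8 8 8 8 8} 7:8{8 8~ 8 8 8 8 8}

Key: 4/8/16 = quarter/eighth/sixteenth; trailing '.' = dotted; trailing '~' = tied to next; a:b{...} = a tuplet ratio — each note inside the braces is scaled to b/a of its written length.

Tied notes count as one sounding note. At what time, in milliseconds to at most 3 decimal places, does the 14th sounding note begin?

1. 0.0ms @ 0 + 652.174ms (2)
2. 652.174ms @ 2 + 93.168ms (2/7)
3. 745.342ms @ 16/7 + 93.168ms (2/7)
4. 838.509ms @ 18/7 + 93.168ms (2/7)
5. 931.677ms @ 20/7 + 93.168ms (2/7)
6. 1024.845ms @ 22/7 + 93.168ms (2/7)
7. 1118.012ms @ 24/7 + 93.168ms (2/7)
8. 1211.18ms @ 26/7 + 93.168ms (2/7)
9. 1304.348ms @ 4 + 186.335ms (4/7)
10. 1490.683ms @ 32/7 + 372.671ms (8/7)
11. 1863.354ms @ 40/7 + 186.335ms (4/7)
12. 2049.689ms @ 44/7 + 186.335ms (4/7)
13. 2236.025ms @ 48/7 + 186.335ms (4/7)
14. 2422.36ms @ 52/7 + 186.335ms (4/7)

note 14 onset = 52/7b = 2422.36ms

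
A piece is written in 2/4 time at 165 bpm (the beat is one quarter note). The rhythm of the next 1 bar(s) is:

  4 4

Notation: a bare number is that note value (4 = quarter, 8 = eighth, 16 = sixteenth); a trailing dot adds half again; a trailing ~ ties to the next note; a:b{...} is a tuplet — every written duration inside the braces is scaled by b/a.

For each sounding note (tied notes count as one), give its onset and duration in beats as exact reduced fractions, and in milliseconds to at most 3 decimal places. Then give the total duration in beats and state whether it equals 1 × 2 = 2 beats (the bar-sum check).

1) 0.0ms=0b +363.636ms=1b
2) 363.636ms=1b +363.636ms=1b
Σ=2b of 2 (165bpm 2/4) — PASS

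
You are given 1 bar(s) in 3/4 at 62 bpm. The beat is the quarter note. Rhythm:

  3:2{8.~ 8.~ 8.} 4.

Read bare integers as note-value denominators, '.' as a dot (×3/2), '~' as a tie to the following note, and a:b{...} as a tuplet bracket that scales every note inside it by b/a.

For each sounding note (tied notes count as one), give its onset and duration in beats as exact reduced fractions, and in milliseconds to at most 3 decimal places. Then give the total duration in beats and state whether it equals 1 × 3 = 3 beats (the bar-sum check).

1) 0.0ms=0b +1451.613ms=3/2b
2) 1451.613ms=3/2b +1451.613ms=3/2b
Σ=3b of 3 (62bpm 3/4) — PASS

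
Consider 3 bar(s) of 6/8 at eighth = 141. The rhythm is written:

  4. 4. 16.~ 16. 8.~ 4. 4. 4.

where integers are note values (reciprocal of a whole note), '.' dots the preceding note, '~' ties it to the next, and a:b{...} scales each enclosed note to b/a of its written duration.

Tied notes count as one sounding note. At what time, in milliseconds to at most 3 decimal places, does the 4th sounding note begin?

1. 0.0ms @ 0 + 1276.596ms (3)
2. 1276.596ms @ 3 + 1276.596ms (3)
3. 2553.191ms @ 6 + 638.298ms (3/2)
4. 3191.489ms @ 15/2 + 1914.894ms (9/2)
5. 5106.383ms @ 12 + 1276.596ms (3)
6. 6382.979ms @ 15 + 1276.596ms (3)

note 4 onset = 15/2b = 3191.489ms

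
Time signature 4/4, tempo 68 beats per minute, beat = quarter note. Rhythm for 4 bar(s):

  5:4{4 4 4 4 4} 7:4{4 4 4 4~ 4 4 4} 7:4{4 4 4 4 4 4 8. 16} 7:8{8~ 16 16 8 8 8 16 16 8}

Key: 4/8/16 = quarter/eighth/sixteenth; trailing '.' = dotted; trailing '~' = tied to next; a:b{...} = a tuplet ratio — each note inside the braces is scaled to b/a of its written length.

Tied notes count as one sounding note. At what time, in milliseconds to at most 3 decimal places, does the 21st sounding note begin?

note 21 onset = 90/7b = 11344.538ms

1. 0.0ms @ 0 + 705.882ms (4/5)
2. 705.882ms @ 4/5 + 705.882ms (4/5)
3. 1411.765ms @ 8/5 + 705.882ms (4/5)
4. 2117.647ms @ 12/5 + 705.882ms (4/5)
5. 2823.529ms @ 16/5 + 705.882ms (4/5)
6. 3529.412ms @ 4 + 504.202ms (4/7)
7. 4033.613ms @ 32/7 + 504.202ms (4/7)
8. 4537.815ms @ 36/7 + 504.202ms (4/7)
9. 5042.017ms @ 40/7 + 1008.403ms (8/7)
10. 6050.42ms @ 48/7 + 504.202ms (4/7)
11. 6554.622ms @ 52/7 + 504.202ms (4/7)
12. 7058.824ms @ 8 + 504.202ms (4/7)
13. 7563.025ms @ 60/7 + 504.202ms (4/7)
14. 8067.227ms @ 64/7 + 504.202ms (4/7)
15. 8571.429ms @ 68/7 + 504.202ms (4/7)
16. 9075.63ms @ 72/7 + 504.202ms (4/7)
17. 9579.832ms @ 76/7 + 504.202ms (4/7)
18. 10084.034ms @ 80/7 + 378.151ms (3/7)
19. 10462.185ms @ 83/7 + 126.05ms (1/7)
20. 10588.235ms @ 12 + 756.303ms (6/7)
21. 11344.538ms @ 90/7 + 252.101ms (2/7)
22. 11596.639ms @ 92/7 + 504.202ms (4/7)
23. 12100.84ms @ 96/7 + 504.202ms (4/7)
24. 12605.042ms @ 100/7 + 504.202ms (4/7)
25. 13109.244ms @ 104/7 + 252.101ms (2/7)
26. 13361.345ms @ 106/7 + 252.101ms (2/7)
27. 13613.445ms @ 108/7 + 504.202ms (4/7)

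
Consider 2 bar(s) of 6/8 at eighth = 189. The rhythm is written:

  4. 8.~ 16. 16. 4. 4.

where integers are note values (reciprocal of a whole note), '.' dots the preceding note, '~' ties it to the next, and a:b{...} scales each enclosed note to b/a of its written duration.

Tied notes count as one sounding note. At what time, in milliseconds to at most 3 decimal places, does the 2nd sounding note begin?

1. 0.0ms @ 0 + 952.381ms (3)
2. 952.381ms @ 3 + 714.286ms (9/4)
3. 1666.667ms @ 21/4 + 238.095ms (3/4)
4. 1904.762ms @ 6 + 952.381ms (3)
5. 2857.143ms @ 9 + 952.381ms (3)

note 2 onset = 3b = 952.381ms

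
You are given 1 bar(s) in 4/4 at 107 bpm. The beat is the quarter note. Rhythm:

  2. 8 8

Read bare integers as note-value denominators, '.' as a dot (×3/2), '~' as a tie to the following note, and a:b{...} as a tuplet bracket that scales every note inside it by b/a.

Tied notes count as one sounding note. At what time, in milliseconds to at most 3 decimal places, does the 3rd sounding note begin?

note 3 onset = 7/2b = 1962.617ms

1. 0.0ms @ 0 + 1682.243ms (3)
2. 1682.243ms @ 3 + 280.374ms (1/2)
3. 1962.617ms @ 7/2 + 280.374ms (1/2)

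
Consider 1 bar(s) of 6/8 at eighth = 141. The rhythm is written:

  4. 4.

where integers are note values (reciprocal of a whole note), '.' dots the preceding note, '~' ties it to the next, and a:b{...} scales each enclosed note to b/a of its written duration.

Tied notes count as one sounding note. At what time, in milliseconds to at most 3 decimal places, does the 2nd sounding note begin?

note 2 onset = 3b = 1276.596ms

1. 0.0ms @ 0 + 1276.596ms (3)
2. 1276.596ms @ 3 + 1276.596ms (3)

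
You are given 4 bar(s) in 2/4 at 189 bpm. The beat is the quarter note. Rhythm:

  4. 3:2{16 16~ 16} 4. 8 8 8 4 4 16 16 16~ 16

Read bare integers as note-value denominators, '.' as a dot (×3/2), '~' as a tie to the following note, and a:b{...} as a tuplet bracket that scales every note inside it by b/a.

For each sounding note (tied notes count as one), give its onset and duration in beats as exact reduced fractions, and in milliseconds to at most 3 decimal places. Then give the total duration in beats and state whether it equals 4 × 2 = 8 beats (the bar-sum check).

1) 0.0ms=0b +476.19ms=3/2b
2) 476.19ms=3/2b +52.91ms=1/6b
3) 529.101ms=5/3b +105.82ms=1/3b
4) 634.921ms=2b +476.19ms=3/2b
5) 1111.111ms=7/2b +158.73ms=1/2b
6) 1269.841ms=4b +158.73ms=1/2b
7) 1428.571ms=9/2b +158.73ms=1/2b
8) 1587.302ms=5b +317.46ms=1b
9) 1904.762ms=6b +317.46ms=1b
10) 2222.222ms=7b +79.365ms=1/4b
11) 2301.587ms=29/4b +79.365ms=1/4b
12) 2380.952ms=15/2b +158.73ms=1/2b
Σ=8b of 8 (189bpm 2/4) — PASS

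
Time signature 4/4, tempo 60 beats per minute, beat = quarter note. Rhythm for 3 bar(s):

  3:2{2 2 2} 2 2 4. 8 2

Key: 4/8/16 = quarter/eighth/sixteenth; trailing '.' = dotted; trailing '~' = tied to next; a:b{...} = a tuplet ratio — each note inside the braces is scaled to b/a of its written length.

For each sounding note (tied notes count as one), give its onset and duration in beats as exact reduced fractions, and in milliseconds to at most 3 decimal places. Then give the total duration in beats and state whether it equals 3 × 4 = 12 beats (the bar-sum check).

1) 0.0ms=0b +1333.333ms=4/3b
2) 1333.333ms=4/3b +1333.333ms=4/3b
3) 2666.667ms=8/3b +1333.333ms=4/3b
4) 4000.0ms=4b +2000.0ms=2b
5) 6000.0ms=6b +2000.0ms=2b
6) 8000.0ms=8b +1500.0ms=3/2b
7) 9500.0ms=19/2b +500.0ms=1/2b
8) 10000.0ms=10b +2000.0ms=2b
Σ=12b of 12 (60bpm 4/4) — PASS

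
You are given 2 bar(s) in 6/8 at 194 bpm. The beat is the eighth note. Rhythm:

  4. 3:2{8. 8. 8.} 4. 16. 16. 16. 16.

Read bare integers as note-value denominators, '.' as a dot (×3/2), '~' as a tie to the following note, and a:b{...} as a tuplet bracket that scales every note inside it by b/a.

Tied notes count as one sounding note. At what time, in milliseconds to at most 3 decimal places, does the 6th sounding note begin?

1. 0.0ms @ 0 + 927.835ms (3)
2. 927.835ms @ 3 + 309.278ms (1)
3. 1237.113ms @ 4 + 309.278ms (1)
4. 1546.392ms @ 5 + 309.278ms (1)
5. 1855.67ms @ 6 + 927.835ms (3)
6. 2783.505ms @ 9 + 231.959ms (3/4)
7. 3015.464ms @ 39/4 + 231.959ms (3/4)
8. 3247.423ms @ 21/2 + 231.959ms (3/4)
9. 3479.381ms @ 45/4 + 231.959ms (3/4)

note 6 onset = 9b = 2783.505ms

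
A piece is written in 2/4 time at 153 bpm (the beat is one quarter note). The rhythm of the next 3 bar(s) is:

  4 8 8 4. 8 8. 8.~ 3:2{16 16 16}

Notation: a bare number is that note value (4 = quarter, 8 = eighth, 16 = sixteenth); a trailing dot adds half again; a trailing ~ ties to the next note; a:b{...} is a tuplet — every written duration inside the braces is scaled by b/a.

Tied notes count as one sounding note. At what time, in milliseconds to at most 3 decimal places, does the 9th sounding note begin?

note 9 onset = 35/6b = 2287.582ms

1. 0.0ms @ 0 + 392.157ms (1)
2. 392.157ms @ 1 + 196.078ms (1/2)
3. 588.235ms @ 3/2 + 196.078ms (1/2)
4. 784.314ms @ 2 + 588.235ms (3/2)
5. 1372.549ms @ 7/2 + 196.078ms (1/2)
6. 1568.627ms @ 4 + 294.118ms (3/4)
7. 1862.745ms @ 19/4 + 359.477ms (11/12)
8. 2222.222ms @ 17/3 + 65.359ms (1/6)
9. 2287.582ms @ 35/6 + 65.359ms (1/6)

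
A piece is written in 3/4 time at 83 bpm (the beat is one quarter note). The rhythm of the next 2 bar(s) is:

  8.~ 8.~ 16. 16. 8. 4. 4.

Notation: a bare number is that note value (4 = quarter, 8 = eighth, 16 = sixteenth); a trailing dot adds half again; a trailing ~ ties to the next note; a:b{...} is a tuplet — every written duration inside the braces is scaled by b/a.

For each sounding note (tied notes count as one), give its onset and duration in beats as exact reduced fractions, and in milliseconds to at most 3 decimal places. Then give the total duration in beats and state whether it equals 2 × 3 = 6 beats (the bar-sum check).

1) 0.0ms=0b +1355.422ms=15/8b
2) 1355.422ms=15/8b +271.084ms=3/8b
3) 1626.506ms=9/4b +542.169ms=3/4b
4) 2168.675ms=3b +1084.337ms=3/2b
5) 3253.012ms=9/2b +1084.337ms=3/2b
Σ=6b of 6 (83bpm 3/4) — PASS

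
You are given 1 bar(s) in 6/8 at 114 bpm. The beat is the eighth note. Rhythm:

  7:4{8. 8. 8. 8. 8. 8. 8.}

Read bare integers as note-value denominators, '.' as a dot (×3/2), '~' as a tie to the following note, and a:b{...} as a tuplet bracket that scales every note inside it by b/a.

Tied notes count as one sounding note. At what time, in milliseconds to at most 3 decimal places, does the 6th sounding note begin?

note 6 onset = 30/7b = 2255.639ms

1. 0.0ms @ 0 + 451.128ms (6/7)
2. 451.128ms @ 6/7 + 451.128ms (6/7)
3. 902.256ms @ 12/7 + 451.128ms (6/7)
4. 1353.383ms @ 18/7 + 451.128ms (6/7)
5. 1804.511ms @ 24/7 + 451.128ms (6/7)
6. 2255.639ms @ 30/7 + 451.128ms (6/7)
7. 2706.767ms @ 36/7 + 451.128ms (6/7)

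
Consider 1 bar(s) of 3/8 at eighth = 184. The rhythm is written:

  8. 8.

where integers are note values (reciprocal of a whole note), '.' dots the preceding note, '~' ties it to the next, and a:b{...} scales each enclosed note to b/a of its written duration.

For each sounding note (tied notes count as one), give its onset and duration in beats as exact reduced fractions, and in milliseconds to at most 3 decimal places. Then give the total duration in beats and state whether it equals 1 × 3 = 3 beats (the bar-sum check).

1) 0.0ms=0b +489.13ms=3/2b
2) 489.13ms=3/2b +489.13ms=3/2b
Σ=3b of 3 (184bpm 3/8) — PASS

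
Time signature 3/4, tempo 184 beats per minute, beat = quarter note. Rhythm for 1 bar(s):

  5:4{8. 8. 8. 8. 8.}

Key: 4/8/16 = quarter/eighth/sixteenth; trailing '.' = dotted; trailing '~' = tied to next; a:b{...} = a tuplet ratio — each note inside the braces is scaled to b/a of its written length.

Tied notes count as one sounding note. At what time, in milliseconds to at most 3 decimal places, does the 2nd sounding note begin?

1. 0.0ms @ 0 + 195.652ms (3/5)
2. 195.652ms @ 3/5 + 195.652ms (3/5)
3. 391.304ms @ 6/5 + 195.652ms (3/5)
4. 586.957ms @ 9/5 + 195.652ms (3/5)
5. 782.609ms @ 12/5 + 195.652ms (3/5)

note 2 onset = 3/5b = 195.652ms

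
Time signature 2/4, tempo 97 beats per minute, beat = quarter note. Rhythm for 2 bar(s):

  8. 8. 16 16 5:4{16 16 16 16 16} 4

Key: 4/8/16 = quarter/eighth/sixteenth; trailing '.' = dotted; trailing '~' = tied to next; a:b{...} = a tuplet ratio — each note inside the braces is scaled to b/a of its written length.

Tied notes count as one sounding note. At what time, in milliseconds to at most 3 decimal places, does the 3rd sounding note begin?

note 3 onset = 3/2b = 927.835ms

1. 0.0ms @ 0 + 463.918ms (3/4)
2. 463.918ms @ 3/4 + 463.918ms (3/4)
3. 927.835ms @ 3/2 + 154.639ms (1/4)
4. 1082.474ms @ 7/4 + 154.639ms (1/4)
5. 1237.113ms @ 2 + 123.711ms (1/5)
6. 1360.825ms @ 11/5 + 123.711ms (1/5)
7. 1484.536ms @ 12/5 + 123.711ms (1/5)
8. 1608.247ms @ 13/5 + 123.711ms (1/5)
9. 1731.959ms @ 14/5 + 123.711ms (1/5)
10. 1855.67ms @ 3 + 618.557ms (1)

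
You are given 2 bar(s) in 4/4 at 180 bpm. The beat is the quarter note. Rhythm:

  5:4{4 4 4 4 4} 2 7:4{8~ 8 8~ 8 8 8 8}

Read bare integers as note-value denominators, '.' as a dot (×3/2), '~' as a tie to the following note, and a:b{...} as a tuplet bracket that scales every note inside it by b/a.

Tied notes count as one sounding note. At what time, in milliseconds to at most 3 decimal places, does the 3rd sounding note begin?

1. 0.0ms @ 0 + 266.667ms (4/5)
2. 266.667ms @ 4/5 + 266.667ms (4/5)
3. 533.333ms @ 8/5 + 266.667ms (4/5)
4. 800.0ms @ 12/5 + 266.667ms (4/5)
5. 1066.667ms @ 16/5 + 266.667ms (4/5)
6. 1333.333ms @ 4 + 666.667ms (2)
7. 2000.0ms @ 6 + 190.476ms (4/7)
8. 2190.476ms @ 46/7 + 190.476ms (4/7)
9. 2380.952ms @ 50/7 + 95.238ms (2/7)
10. 2476.19ms @ 52/7 + 95.238ms (2/7)
11. 2571.429ms @ 54/7 + 95.238ms (2/7)

note 3 onset = 8/5b = 533.333ms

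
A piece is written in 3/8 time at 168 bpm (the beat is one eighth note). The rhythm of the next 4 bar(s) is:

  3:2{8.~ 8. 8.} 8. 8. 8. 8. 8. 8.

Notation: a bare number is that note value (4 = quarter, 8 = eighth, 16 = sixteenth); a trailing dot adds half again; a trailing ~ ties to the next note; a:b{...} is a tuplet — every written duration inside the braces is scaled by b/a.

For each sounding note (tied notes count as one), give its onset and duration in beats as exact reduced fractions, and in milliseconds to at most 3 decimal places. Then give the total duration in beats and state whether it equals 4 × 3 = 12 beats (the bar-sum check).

1) 0.0ms=0b +714.286ms=2b
2) 714.286ms=2b +357.143ms=1b
3) 1071.429ms=3b +535.714ms=3/2b
4) 1607.143ms=9/2b +535.714ms=3/2b
5) 2142.857ms=6b +535.714ms=3/2b
6) 2678.571ms=15/2b +535.714ms=3/2b
7) 3214.286ms=9b +535.714ms=3/2b
8) 3750.0ms=21/2b +535.714ms=3/2b
Σ=12b of 12 (168bpm 3/8) — PASS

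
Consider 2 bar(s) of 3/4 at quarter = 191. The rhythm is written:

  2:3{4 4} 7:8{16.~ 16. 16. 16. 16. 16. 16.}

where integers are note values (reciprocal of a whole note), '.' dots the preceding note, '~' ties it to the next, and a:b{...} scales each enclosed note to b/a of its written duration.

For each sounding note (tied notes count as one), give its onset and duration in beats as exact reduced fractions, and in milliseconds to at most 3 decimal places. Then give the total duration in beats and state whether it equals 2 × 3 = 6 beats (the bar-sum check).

1) 0.0ms=0b +471.204ms=3/2b
2) 471.204ms=3/2b +471.204ms=3/2b
3) 942.408ms=3b +269.26ms=6/7b
4) 1211.668ms=27/7b +134.63ms=3/7b
5) 1346.298ms=30/7b +134.63ms=3/7b
6) 1480.927ms=33/7b +134.63ms=3/7b
7) 1615.557ms=36/7b +134.63ms=3/7b
8) 1750.187ms=39/7b +134.63ms=3/7b
Σ=6b of 6 (191bpm 3/4) — PASS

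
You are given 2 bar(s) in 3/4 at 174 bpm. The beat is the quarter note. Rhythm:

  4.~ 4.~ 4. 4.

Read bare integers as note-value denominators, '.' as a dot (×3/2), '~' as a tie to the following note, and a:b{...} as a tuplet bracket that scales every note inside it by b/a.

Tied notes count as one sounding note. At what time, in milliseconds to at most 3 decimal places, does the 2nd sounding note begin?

1. 0.0ms @ 0 + 1551.724ms (9/2)
2. 1551.724ms @ 9/2 + 517.241ms (3/2)

note 2 onset = 9/2b = 1551.724ms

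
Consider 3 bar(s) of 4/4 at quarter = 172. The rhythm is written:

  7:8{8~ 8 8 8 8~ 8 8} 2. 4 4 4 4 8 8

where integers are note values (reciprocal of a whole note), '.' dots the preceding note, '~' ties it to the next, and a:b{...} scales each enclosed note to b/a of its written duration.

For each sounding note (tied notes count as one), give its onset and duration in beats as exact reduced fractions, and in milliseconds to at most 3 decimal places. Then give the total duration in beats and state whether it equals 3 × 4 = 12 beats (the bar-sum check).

1) 0.0ms=0b +398.671ms=8/7b
2) 398.671ms=8/7b +199.336ms=4/7b
3) 598.007ms=12/7b +199.336ms=4/7b
4) 797.342ms=16/7b +398.671ms=8/7b
5) 1196.013ms=24/7b +199.336ms=4/7b
6) 1395.349ms=4b +1046.512ms=3b
7) 2441.86ms=7b +348.837ms=1b
8) 2790.698ms=8b +348.837ms=1b
9) 3139.535ms=9b +348.837ms=1b
10) 3488.372ms=10b +348.837ms=1b
11) 3837.209ms=11b +174.419ms=1/2b
12) 4011.628ms=23/2b +174.419ms=1/2b
Σ=12b of 12 (172bpm 4/4) — PASS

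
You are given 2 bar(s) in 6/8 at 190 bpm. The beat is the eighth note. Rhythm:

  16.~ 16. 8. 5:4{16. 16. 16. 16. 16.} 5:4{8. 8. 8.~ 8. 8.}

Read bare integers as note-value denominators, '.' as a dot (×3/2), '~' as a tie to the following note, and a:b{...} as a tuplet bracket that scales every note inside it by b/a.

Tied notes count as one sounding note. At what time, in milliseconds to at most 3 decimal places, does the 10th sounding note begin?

1. 0.0ms @ 0 + 473.684ms (3/2)
2. 473.684ms @ 3/2 + 473.684ms (3/2)
3. 947.368ms @ 3 + 189.474ms (3/5)
4. 1136.842ms @ 18/5 + 189.474ms (3/5)
5. 1326.316ms @ 21/5 + 189.474ms (3/5)
6. 1515.789ms @ 24/5 + 189.474ms (3/5)
7. 1705.263ms @ 27/5 + 189.474ms (3/5)
8. 1894.737ms @ 6 + 378.947ms (6/5)
9. 2273.684ms @ 36/5 + 378.947ms (6/5)
10. 2652.632ms @ 42/5 + 757.895ms (12/5)
11. 3410.526ms @ 54/5 + 378.947ms (6/5)

note 10 onset = 42/5b = 2652.632ms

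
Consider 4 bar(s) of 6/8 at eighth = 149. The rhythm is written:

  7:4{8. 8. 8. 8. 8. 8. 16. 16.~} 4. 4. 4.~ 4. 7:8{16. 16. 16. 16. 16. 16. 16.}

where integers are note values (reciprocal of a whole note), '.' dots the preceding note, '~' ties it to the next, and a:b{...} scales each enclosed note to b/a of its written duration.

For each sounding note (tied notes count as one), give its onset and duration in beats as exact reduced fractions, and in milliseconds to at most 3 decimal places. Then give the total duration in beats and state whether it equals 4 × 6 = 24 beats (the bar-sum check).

1) 0.0ms=0b +345.158ms=6/7b
2) 345.158ms=6/7b +345.158ms=6/7b
3) 690.316ms=12/7b +345.158ms=6/7b
4) 1035.475ms=18/7b +345.158ms=6/7b
5) 1380.633ms=24/7b +345.158ms=6/7b
6) 1725.791ms=30/7b +345.158ms=6/7b
7) 2070.949ms=36/7b +172.579ms=3/7b
8) 2243.528ms=39/7b +1380.633ms=24/7b
9) 3624.161ms=9b +1208.054ms=3b
10) 4832.215ms=12b +2416.107ms=6b
11) 7248.322ms=18b +345.158ms=6/7b
12) 7593.48ms=132/7b +345.158ms=6/7b
13) 7938.639ms=138/7b +345.158ms=6/7b
14) 8283.797ms=144/7b +345.158ms=6/7b
15) 8628.955ms=150/7b +345.158ms=6/7b
16) 8974.113ms=156/7b +345.158ms=6/7b
17) 9319.271ms=162/7b +345.158ms=6/7b
Σ=24b of 24 (149bpm 6/8) — PASS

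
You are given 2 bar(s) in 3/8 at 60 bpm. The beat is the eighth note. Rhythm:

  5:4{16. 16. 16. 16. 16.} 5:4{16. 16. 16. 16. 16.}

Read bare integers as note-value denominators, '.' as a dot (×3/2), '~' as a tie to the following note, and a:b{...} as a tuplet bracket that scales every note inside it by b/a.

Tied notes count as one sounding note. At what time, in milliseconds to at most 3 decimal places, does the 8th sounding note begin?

1. 0.0ms @ 0 + 600.0ms (3/5)
2. 600.0ms @ 3/5 + 600.0ms (3/5)
3. 1200.0ms @ 6/5 + 600.0ms (3/5)
4. 1800.0ms @ 9/5 + 600.0ms (3/5)
5. 2400.0ms @ 12/5 + 600.0ms (3/5)
6. 3000.0ms @ 3 + 600.0ms (3/5)
7. 3600.0ms @ 18/5 + 600.0ms (3/5)
8. 4200.0ms @ 21/5 + 600.0ms (3/5)
9. 4800.0ms @ 24/5 + 600.0ms (3/5)
10. 5400.0ms @ 27/5 + 600.0ms (3/5)

note 8 onset = 21/5b = 4200.0ms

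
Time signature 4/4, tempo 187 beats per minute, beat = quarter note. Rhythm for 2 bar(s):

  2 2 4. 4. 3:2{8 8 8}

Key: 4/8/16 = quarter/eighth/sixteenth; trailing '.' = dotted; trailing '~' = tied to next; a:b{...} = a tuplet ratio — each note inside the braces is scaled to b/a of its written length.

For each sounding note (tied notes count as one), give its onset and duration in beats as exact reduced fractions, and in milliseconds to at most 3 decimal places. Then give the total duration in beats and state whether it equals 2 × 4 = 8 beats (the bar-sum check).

1) 0.0ms=0b +641.711ms=2b
2) 641.711ms=2b +641.711ms=2b
3) 1283.422ms=4b +481.283ms=3/2b
4) 1764.706ms=11/2b +481.283ms=3/2b
5) 2245.989ms=7b +106.952ms=1/3b
6) 2352.941ms=22/3b +106.952ms=1/3b
7) 2459.893ms=23/3b +106.952ms=1/3b
Σ=8b of 8 (187bpm 4/4) — PASS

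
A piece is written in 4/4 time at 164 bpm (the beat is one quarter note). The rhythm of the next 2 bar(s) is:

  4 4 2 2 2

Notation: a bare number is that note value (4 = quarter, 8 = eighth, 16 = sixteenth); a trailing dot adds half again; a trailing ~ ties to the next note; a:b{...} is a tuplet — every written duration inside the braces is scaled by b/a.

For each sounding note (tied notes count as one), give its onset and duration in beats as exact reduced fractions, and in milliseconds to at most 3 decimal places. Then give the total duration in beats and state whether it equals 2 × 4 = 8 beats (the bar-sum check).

1) 0.0ms=0b +365.854ms=1b
2) 365.854ms=1b +365.854ms=1b
3) 731.707ms=2b +731.707ms=2b
4) 1463.415ms=4b +731.707ms=2b
5) 2195.122ms=6b +731.707ms=2b
Σ=8b of 8 (164bpm 4/4) — PASS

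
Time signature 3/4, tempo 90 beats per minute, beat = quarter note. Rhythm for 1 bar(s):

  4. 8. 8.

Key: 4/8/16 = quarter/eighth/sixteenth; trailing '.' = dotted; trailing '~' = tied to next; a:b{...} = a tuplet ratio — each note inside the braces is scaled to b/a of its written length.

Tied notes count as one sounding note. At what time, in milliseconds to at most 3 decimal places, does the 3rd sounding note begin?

note 3 onset = 9/4b = 1500.0ms

1. 0.0ms @ 0 + 1000.0ms (3/2)
2. 1000.0ms @ 3/2 + 500.0ms (3/4)
3. 1500.0ms @ 9/4 + 500.0ms (3/4)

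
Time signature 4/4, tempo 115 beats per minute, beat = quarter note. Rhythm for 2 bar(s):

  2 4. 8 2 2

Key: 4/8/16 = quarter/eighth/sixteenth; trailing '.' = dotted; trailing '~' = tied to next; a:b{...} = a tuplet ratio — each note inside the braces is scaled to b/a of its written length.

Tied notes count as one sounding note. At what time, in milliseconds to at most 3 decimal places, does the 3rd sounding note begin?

1. 0.0ms @ 0 + 1043.478ms (2)
2. 1043.478ms @ 2 + 782.609ms (3/2)
3. 1826.087ms @ 7/2 + 260.87ms (1/2)
4. 2086.957ms @ 4 + 1043.478ms (2)
5. 3130.435ms @ 6 + 1043.478ms (2)

note 3 onset = 7/2b = 1826.087ms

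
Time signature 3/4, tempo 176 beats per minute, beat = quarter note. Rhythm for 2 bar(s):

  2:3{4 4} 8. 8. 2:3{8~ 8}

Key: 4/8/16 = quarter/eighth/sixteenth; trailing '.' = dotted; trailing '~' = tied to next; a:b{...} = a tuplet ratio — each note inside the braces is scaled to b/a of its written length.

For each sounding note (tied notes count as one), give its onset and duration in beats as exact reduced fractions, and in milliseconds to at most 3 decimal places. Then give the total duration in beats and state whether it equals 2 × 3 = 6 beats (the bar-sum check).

1) 0.0ms=0b +511.364ms=3/2b
2) 511.364ms=3/2b +511.364ms=3/2b
3) 1022.727ms=3b +255.682ms=3/4b
4) 1278.409ms=15/4b +255.682ms=3/4b
5) 1534.091ms=9/2b +511.364ms=3/2b
Σ=6b of 6 (176bpm 3/4) — PASS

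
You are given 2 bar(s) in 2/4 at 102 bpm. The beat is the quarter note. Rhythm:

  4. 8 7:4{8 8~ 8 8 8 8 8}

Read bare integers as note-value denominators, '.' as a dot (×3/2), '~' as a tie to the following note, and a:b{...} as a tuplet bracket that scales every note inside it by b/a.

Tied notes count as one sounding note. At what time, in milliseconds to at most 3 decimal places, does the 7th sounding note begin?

note 7 onset = 24/7b = 2016.807ms

1. 0.0ms @ 0 + 882.353ms (3/2)
2. 882.353ms @ 3/2 + 294.118ms (1/2)
3. 1176.471ms @ 2 + 168.067ms (2/7)
4. 1344.538ms @ 16/7 + 336.134ms (4/7)
5. 1680.672ms @ 20/7 + 168.067ms (2/7)
6. 1848.739ms @ 22/7 + 168.067ms (2/7)
7. 2016.807ms @ 24/7 + 168.067ms (2/7)
8. 2184.874ms @ 26/7 + 168.067ms (2/7)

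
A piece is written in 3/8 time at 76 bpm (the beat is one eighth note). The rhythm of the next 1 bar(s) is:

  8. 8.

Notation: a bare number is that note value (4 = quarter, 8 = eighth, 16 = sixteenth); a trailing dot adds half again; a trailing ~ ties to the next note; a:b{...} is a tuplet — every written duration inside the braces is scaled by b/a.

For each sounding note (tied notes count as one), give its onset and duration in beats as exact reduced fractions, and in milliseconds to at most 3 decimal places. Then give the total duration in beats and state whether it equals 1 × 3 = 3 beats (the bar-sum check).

1) 0.0ms=0b +1184.211ms=3/2b
2) 1184.211ms=3/2b +1184.211ms=3/2b
Σ=3b of 3 (76bpm 3/8) — PASS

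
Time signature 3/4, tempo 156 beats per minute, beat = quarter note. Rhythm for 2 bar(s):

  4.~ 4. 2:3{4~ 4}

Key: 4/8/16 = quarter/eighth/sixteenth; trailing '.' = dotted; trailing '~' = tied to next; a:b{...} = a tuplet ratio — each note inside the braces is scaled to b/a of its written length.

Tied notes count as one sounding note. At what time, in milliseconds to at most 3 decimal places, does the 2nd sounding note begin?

1. 0.0ms @ 0 + 1153.846ms (3)
2. 1153.846ms @ 3 + 1153.846ms (3)

note 2 onset = 3b = 1153.846ms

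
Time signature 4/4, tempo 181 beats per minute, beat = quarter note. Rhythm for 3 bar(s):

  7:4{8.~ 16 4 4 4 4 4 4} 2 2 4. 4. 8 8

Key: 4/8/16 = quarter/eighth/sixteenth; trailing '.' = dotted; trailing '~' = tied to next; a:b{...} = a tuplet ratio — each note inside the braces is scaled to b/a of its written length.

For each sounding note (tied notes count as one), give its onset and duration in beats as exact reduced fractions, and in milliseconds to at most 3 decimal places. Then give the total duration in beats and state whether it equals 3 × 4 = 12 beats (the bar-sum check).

1) 0.0ms=0b +189.424ms=4/7b
2) 189.424ms=4/7b +189.424ms=4/7b
3) 378.848ms=8/7b +189.424ms=4/7b
4) 568.272ms=12/7b +189.424ms=4/7b
5) 757.695ms=16/7b +189.424ms=4/7b
6) 947.119ms=20/7b +189.424ms=4/7b
7) 1136.543ms=24/7b +189.424ms=4/7b
8) 1325.967ms=4b +662.983ms=2b
9) 1988.95ms=6b +662.983ms=2b
10) 2651.934ms=8b +497.238ms=3/2b
11) 3149.171ms=19/2b +497.238ms=3/2b
12) 3646.409ms=11b +165.746ms=1/2b
13) 3812.155ms=23/2b +165.746ms=1/2b
Σ=12b of 12 (181bpm 4/4) — PASS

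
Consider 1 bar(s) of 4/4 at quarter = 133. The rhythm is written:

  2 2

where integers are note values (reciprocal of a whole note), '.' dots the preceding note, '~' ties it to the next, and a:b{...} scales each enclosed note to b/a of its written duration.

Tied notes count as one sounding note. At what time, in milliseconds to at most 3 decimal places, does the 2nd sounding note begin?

note 2 onset = 2b = 902.256ms

1. 0.0ms @ 0 + 902.256ms (2)
2. 902.256ms @ 2 + 902.256ms (2)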